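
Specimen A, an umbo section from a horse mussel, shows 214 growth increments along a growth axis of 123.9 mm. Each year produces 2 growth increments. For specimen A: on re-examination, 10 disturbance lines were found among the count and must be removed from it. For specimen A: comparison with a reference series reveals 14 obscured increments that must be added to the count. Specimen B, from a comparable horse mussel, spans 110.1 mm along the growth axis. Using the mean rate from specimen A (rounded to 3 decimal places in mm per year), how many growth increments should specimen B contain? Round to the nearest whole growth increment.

194 growth increments

Specimen A: after corrections the count is 214 − 10 + 14 = 218 growth increments.
Specimen A: 218 growth increments at 2 per year is 218 / 2 = 109 years.
A: Extension rate ≈ 123.9 / 109 = 1.137 mm/year.
B spans 110.1 / 1.137 = 96.83 years; at 2 growth increments per year that is 96.83 × 2 ≈ 194 growth increments.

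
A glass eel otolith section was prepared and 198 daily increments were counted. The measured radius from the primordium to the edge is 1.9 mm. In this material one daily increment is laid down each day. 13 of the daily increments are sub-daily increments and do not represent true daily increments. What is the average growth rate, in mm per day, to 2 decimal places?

Correcting the raw count gives 198 − 13 = 185 true daily increments.
Mean rate = 1.9 mm / 185 days ≈ 0.01 mm per day.

0.01 mm per day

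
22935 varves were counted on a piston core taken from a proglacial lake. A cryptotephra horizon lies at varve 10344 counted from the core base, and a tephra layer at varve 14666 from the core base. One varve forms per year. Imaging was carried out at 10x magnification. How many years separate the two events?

14666 − 10344 = 4322 varves lie between the two events.
One varve per year makes the interval 4322 years.

4322 years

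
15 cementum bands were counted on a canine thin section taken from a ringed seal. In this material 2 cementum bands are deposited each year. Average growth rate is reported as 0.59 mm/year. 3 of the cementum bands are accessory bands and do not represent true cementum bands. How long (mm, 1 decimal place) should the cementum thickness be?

3.5 mm

Correcting the raw count gives 15 − 3 = 12 true cementum bands.
Dividing by 2 cementum bands per year: 12 / 2 = 6 years.
Length ≈ 0.59 × 6 = 3.5 mm.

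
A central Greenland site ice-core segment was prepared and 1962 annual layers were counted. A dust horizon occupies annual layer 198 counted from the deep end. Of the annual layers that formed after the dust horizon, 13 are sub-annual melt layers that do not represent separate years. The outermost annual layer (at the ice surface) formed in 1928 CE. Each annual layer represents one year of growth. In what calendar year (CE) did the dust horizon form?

The dust horizon sits at annual layer 198 from the deep end, so 1962 − 198 = 1764 annual layers formed after it.
Removing the 13 false annual layers leaves 1764 − 13 = 1751 true annual layers beyond the dust horizon.
Counting back 1751 years from 1928 CE places the dust horizon in 1928 − 1751 = 177 CE.

177 CE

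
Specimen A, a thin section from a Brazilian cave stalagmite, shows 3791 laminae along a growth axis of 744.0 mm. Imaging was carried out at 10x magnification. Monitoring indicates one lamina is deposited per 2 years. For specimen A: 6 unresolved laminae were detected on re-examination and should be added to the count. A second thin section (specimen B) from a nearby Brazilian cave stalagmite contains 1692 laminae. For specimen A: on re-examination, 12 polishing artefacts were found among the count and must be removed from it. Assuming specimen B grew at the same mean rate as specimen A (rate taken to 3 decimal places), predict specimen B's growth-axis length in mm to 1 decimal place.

331.6 mm

Specimen A: true lamina count = 3791 − 12 + 6 = 3785.
Specimen A: at 2 years per lamina, 3785 × 2 = 7570 years.
A: Mean rate = 744.0 mm / 7570 years ≈ 0.098 mm per year.
Specimen B: 1692 laminae at 2 years each span 1692 × 2 = 3384 years. Length of B = 0.098 × 3384 = 331.6 mm.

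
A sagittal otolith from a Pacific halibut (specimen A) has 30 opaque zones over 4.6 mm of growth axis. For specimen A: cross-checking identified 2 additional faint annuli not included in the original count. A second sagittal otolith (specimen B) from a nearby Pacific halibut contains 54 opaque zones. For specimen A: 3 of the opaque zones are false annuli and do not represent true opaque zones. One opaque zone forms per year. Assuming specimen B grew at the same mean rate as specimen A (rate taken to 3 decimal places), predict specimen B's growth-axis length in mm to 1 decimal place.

Specimen A: true opaque zone count = 30 − 3 + 2 = 29.
A: Extension rate ≈ 4.6 / 29 = 0.159 mm/yr.
For B, 0.159 mm/year × 54 years = 8.6 mm.

8.6 mm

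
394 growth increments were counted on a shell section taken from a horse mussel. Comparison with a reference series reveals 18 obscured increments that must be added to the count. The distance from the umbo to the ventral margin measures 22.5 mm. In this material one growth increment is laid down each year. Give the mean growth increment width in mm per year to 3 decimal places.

0.055 mm per year

Adjusted count: 394 + 18 = 412 growth increments.
Extension rate ≈ 22.5 / 412 = 0.055 mm per year.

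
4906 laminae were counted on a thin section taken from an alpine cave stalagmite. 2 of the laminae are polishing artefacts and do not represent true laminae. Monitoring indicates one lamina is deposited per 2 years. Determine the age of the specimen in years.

9808 years

True lamina count = 4906 − 2 = 4904.
4904 laminae at 2 years each span 4904 × 2 = 9808 years.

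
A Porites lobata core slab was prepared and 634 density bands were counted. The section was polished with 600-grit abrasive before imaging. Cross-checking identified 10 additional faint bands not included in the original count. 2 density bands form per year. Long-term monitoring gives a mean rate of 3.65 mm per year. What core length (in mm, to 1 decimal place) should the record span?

1175.3 mm

True density band count = 634 + 10 = 644.
Dividing by 2 density bands per year: 644 / 2 = 322 years.
Predicted length = 3.65 mm/year × 322 years = 1175.3 mm.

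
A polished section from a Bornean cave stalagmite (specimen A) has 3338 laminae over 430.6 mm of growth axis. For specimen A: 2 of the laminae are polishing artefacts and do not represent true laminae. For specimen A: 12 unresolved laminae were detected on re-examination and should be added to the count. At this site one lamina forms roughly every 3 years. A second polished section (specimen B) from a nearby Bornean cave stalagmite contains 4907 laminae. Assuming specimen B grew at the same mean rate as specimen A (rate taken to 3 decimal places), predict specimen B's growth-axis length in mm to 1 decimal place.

633.0 mm

Specimen A: adjusted count: 3338 − 2 + 12 = 3348 laminae.
Specimen A: at 3 years per lamina, 3348 × 3 = 10044 years.
A: 430.6 mm over 10044 years gives 430.6 / 10044 ≈ 0.043 mm/year.
Specimen B: multiplying by 3 years per lamina: 4907 × 3 = 14721 years. Length of B = 0.043 × 14721 = 633.0 mm.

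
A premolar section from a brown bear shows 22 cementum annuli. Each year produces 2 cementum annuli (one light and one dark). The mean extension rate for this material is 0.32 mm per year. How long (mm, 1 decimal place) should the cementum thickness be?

With 2 cementum annuli per year, 22 / 2 = 11 years.
Length ≈ 0.32 × 11 = 3.5 mm.

3.5 mm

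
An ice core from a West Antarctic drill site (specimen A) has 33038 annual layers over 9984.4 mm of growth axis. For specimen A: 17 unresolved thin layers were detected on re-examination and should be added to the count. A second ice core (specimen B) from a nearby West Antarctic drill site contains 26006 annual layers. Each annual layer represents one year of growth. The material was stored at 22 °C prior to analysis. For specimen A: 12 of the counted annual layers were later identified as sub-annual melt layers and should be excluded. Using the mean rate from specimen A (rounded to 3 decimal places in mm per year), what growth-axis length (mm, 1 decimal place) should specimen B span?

7853.8 mm

Specimen A: correcting the raw count gives 33038 − 12 + 17 = 33043 true annual layers.
A: 9984.4 mm over 33043 years gives 9984.4 / 33043 ≈ 0.302 mm/yr.
B's length ≈ 0.302 × 26006 = 7853.8 mm.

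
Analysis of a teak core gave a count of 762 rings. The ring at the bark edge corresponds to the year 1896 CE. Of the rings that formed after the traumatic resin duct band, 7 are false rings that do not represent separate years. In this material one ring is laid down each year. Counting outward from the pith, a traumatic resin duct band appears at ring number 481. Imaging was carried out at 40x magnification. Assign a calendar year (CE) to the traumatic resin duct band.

1622 CE

Between ring 481 and the bark edge there are 762 − 481 = 281 rings.
281 − 7 false = 274 true rings after the traumatic resin duct band.
The ring at the bark edge is 1896 CE, so the traumatic resin duct band dates to 1896 − 274 = 1622 CE.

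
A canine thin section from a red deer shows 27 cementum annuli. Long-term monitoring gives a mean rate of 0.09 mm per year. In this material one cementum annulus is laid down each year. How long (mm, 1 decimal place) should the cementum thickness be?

2.4 mm

The record spans 27 years at 0.09 mm per year.
27 years at 0.09 mm/year gives 0.09 × 27 = 2.4 mm.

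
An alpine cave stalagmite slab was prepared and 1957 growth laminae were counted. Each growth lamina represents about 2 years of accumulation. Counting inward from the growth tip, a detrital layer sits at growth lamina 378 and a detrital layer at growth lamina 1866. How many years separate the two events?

2976 yr

The two markers are separated by 1866 − 378 = 1488 growth laminae.
1488 growth laminae at 2 years each span 1488 × 2 = 2976 years.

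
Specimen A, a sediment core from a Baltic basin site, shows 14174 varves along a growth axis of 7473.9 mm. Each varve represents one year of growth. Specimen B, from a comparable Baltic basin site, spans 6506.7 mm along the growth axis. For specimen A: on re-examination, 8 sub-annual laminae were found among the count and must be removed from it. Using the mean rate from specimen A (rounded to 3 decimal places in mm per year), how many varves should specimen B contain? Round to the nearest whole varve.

Specimen A: correcting the raw count gives 14174 − 8 = 14166 true varves.
A: Extension rate ≈ 7473.9 / 14166 = 0.528 mm per year.
Specimen B: 6506.7 mm / 0.528 mm per year = 12323.30 years ≈ 12323 varves.

12323 varves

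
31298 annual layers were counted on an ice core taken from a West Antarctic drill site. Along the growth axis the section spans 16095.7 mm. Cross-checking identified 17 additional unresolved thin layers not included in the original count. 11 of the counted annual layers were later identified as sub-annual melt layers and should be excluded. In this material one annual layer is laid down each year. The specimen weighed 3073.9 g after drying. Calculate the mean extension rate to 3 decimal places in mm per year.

0.514 mm per year

Correcting the raw count gives 31298 − 11 + 17 = 31304 true annual layers.
Mean rate = 16095.7 mm / 31304 years ≈ 0.514 mm per year.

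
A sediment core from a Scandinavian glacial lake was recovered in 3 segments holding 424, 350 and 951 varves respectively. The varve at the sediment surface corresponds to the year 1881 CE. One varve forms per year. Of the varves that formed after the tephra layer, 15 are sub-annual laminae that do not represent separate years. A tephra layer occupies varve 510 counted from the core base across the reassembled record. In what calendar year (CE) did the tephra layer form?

681 CE

Total varves = 424 + 350 + 951 = 1725.
1725 − 510 = 1215 varves lie beyond the tephra layer toward the sediment surface.
Removing the 15 false varves leaves 1215 − 15 = 1200 true varves beyond the tephra layer.
Counting back 1200 years from 1881 CE places the tephra layer in 1881 − 1200 = 681 CE.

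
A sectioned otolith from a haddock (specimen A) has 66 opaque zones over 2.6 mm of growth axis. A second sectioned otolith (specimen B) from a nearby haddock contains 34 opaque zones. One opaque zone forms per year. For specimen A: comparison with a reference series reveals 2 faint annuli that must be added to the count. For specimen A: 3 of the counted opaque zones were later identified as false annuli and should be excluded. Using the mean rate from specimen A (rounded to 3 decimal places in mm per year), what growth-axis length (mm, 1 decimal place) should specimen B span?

1.4 mm

Specimen A: after corrections the count is 66 − 3 + 2 = 65 opaque zones.
A: 2.6 mm over 65 years gives 2.6 / 65 ≈ 0.040 mm/year.
Length of B = 0.040 × 34 = 1.4 mm.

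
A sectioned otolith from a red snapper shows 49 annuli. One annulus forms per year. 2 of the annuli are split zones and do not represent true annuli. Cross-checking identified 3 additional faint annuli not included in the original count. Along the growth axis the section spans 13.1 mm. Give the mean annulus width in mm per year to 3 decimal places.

0.262 mm per year

Correcting the raw count gives 49 − 2 + 3 = 50 true annuli.
Mean rate = 13.1 mm / 50 years ≈ 0.262 mm per year.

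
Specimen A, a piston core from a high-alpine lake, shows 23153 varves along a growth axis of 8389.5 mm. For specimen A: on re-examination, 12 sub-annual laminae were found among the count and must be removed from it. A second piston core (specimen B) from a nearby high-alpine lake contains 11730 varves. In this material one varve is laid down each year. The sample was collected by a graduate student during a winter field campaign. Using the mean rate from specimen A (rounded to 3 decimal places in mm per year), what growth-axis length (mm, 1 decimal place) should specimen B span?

Specimen A: after corrections the count is 23153 − 12 = 23141 varves.
A: 8389.5 mm over 23141 years gives 8389.5 / 23141 ≈ 0.363 mm per year.
B's length ≈ 0.363 × 11730 = 4258.0 mm.

4258.0 mm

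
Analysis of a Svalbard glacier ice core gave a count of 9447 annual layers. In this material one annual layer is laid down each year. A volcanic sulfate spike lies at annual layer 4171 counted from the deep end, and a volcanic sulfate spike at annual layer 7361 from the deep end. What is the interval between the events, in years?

3190 years

Separation: 7361 − 4171 = 3190 annual layers.
One annual layer per year makes the interval 3190 years.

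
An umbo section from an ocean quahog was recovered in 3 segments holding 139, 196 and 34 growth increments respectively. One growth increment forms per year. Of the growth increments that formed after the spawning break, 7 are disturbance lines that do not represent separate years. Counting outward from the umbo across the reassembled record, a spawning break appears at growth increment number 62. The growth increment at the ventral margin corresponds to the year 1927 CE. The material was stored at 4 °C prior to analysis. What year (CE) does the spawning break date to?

1627 CE

Total growth increments = 139 + 196 + 34 = 369.
Between growth increment 62 and the ventral margin there are 369 − 62 = 307 growth increments.
Excluding 7 false growth increments: 307 − 7 = 300.
Counting back 300 years from 1927 CE places the spawning break in 1927 − 300 = 1627 CE.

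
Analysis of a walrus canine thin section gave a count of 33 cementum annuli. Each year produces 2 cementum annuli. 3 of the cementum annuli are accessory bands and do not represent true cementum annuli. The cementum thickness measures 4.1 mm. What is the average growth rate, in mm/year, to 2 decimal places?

Correcting the raw count gives 33 − 3 = 30 true cementum annuli.
With 2 cementum annuli per year, 30 / 2 = 15 years.
4.1 mm over 15 years gives 4.1 / 15 ≈ 0.27 mm/year.

0.27 mm/year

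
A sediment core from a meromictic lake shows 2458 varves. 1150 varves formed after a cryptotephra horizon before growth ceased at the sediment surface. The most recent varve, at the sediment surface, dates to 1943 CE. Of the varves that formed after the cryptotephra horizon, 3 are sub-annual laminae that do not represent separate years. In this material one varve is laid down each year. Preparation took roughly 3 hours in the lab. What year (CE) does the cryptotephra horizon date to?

There are 1150 varves younger than the cryptotephra horizon.
Removing the 3 false varves leaves 1150 − 3 = 1147 true varves beyond the cryptotephra horizon.
The varve at the sediment surface is 1943 CE, so the cryptotephra horizon dates to 1943 − 1147 = 796 CE.

796 CE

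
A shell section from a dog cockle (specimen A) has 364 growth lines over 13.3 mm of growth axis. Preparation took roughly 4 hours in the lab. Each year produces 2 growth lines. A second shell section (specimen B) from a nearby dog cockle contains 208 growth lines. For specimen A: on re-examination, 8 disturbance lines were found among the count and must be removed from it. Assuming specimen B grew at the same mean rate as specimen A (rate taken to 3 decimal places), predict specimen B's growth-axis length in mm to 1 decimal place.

Specimen A: true growth line count = 364 − 8 = 356.
Specimen A: 356 growth lines at 2 per year is 356 / 2 = 178 years.
A: 13.3 mm over 178 years gives 13.3 / 178 ≈ 0.075 mm/yr.
Specimen B: dividing by 2 growth lines per year: 208 / 2 = 104 years. For B, 0.075 mm/year × 104 years = 7.8 mm.

7.8 mm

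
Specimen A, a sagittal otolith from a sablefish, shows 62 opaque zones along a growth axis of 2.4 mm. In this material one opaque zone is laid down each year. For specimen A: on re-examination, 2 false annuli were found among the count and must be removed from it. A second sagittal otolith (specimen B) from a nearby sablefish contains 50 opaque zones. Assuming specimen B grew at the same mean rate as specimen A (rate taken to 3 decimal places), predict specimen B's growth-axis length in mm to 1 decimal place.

2.0 mm

Specimen A: adjusted count: 62 − 2 = 60 opaque zones.
A: 2.4 mm over 60 years gives 2.4 / 60 ≈ 0.040 mm per year.
B's length ≈ 0.040 × 50 = 2.0 mm.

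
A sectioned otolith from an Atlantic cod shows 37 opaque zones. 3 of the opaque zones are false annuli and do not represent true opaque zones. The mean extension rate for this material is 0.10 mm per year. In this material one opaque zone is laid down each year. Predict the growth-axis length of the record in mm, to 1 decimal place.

3.4 mm

Correcting the raw count gives 37 − 3 = 34 true opaque zones.
34 years at 0.10 mm/year gives 0.10 × 34 = 3.4 mm.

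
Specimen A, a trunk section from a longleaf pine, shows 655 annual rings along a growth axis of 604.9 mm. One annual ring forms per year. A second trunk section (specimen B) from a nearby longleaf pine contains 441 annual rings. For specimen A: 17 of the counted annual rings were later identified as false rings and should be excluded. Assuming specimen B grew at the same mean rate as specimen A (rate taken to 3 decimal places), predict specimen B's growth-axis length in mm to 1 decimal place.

418.1 mm

Specimen A: after corrections the count is 655 − 17 = 638 annual rings.
A: 604.9 mm over 638 years gives 604.9 / 638 ≈ 0.948 mm/year.
For B, 0.948 mm/year × 441 years = 418.1 mm.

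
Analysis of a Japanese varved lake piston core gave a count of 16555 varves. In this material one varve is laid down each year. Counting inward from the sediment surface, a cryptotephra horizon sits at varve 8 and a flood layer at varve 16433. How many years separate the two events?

16425 years

16433 − 8 = 16425 varves lie between the two events.
At one varve per year, 16425 years elapsed between them.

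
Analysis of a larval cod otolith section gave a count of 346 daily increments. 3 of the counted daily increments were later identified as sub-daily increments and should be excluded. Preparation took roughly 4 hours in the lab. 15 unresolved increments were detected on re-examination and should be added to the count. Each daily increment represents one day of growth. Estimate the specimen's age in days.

After corrections the count is 346 − 3 + 15 = 358 daily increments.
At one daily increment per day, that is 358 days.

358 d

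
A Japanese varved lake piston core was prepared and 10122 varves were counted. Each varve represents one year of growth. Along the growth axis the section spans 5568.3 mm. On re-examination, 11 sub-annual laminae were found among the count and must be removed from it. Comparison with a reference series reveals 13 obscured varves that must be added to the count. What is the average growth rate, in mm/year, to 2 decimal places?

Adjusted count: 10122 − 11 + 13 = 10124 varves.
Mean rate = 5568.3 mm / 10124 years ≈ 0.55 mm/year.

0.55 mm/year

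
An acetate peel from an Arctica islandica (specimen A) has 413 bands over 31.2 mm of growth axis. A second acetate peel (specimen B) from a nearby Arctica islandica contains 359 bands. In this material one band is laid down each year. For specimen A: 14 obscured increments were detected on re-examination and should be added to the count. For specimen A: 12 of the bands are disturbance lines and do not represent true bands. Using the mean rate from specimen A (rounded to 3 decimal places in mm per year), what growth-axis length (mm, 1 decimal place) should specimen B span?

26.9 mm

Specimen A: true band count = 413 − 12 + 14 = 415.
A: 31.2 mm over 415 years gives 31.2 / 415 ≈ 0.075 mm per year.
Length of B = 0.075 × 359 = 26.9 mm.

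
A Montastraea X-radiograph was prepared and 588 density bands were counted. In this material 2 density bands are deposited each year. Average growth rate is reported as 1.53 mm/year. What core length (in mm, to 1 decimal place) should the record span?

449.8 mm

588 density bands at 2 per year is 588 / 2 = 294 years.
Length ≈ 1.53 × 294 = 449.8 mm.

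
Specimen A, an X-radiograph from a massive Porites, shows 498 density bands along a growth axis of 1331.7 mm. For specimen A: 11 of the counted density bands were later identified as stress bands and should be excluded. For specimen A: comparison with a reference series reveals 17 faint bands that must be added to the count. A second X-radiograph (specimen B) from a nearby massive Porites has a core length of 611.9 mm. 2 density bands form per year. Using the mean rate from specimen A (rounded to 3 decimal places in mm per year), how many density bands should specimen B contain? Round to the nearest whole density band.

Specimen A: true density band count = 498 − 11 + 17 = 504.
Specimen A: 504 density bands at 2 per year is 504 / 2 = 252 years.
A: 1331.7 mm over 252 years gives 1331.7 / 252 ≈ 5.285 mm/yr.
Specimen B: 611.9 mm / 5.285 mm per year = 115.78 years; at 2 density bands per year that is 115.78 × 2 ≈ 232 density bands.

232 density bands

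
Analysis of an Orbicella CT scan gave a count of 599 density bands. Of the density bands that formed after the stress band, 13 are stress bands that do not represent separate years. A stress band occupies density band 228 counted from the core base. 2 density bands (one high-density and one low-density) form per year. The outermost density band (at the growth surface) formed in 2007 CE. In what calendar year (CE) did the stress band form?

1828 CE

599 − 228 = 371 density bands lie beyond the stress band toward the growth surface.
Removing the 13 false density bands leaves 371 − 13 = 358 true density bands beyond the stress band.
358 density bands at 2 per year is 358 / 2 = 179 years.
The density band at the growth surface is 2007 CE, so the stress band dates to 2007 − 179 = 1828 CE.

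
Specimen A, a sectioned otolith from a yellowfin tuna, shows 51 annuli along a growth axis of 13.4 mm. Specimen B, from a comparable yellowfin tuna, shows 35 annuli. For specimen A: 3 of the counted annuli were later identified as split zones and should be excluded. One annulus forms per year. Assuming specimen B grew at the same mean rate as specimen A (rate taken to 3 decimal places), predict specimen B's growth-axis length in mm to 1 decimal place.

Specimen A: correcting the raw count gives 51 − 3 = 48 true annuli.
A: 13.4 mm over 48 years gives 13.4 / 48 ≈ 0.279 mm per year.
Length of B = 0.279 × 35 = 9.8 mm.

9.8 mm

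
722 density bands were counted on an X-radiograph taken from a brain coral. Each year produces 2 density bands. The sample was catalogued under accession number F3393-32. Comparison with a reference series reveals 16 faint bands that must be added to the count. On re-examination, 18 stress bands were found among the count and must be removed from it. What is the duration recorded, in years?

After corrections the count is 722 − 18 + 16 = 720 density bands.
Dividing by 2 density bands per year: 720 / 2 = 360 years.

360 years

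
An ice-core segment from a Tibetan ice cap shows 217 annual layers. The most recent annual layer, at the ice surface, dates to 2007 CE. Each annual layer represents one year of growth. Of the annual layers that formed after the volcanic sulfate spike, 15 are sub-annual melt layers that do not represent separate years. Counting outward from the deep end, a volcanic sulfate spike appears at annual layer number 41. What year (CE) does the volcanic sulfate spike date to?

217 − 41 = 176 annual layers lie beyond the volcanic sulfate spike toward the ice surface.
176 − 15 false = 161 true annual layers after the volcanic sulfate spike.
Counting back 161 years from 2007 CE places the volcanic sulfate spike in 2007 − 161 = 1846 CE.

1846 CE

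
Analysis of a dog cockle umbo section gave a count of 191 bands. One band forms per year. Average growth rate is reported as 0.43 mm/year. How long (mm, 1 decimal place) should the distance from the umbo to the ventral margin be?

191 years of growth are recorded.
Length ≈ 0.43 × 191 = 82.1 mm.

82.1 mm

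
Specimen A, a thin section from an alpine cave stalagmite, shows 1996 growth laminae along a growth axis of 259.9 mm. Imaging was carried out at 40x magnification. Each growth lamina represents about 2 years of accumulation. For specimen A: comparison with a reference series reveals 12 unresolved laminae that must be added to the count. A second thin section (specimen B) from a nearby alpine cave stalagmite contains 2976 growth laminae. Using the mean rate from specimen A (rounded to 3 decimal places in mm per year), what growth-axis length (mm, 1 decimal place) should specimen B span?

Specimen A: correcting the raw count gives 1996 + 12 = 2008 true growth laminae.
Specimen A: at 2 years per growth lamina, 2008 × 2 = 4016 years.
A: 259.9 mm over 4016 years gives 259.9 / 4016 ≈ 0.065 mm/year.
Specimen B: at 2 years per growth lamina, 2976 × 2 = 5952 years. Length of B = 0.065 × 5952 = 386.9 mm.

386.9 mm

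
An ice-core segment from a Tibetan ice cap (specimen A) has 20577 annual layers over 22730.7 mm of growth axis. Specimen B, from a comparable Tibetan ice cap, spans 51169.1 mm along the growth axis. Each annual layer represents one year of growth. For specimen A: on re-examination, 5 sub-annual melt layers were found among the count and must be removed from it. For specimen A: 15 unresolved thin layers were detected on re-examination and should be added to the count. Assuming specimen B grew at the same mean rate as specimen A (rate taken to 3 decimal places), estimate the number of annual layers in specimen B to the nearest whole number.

46349 annual layers

Specimen A: adjusted count: 20577 − 5 + 15 = 20587 annual layers.
A: 22730.7 mm over 20587 years gives 22730.7 / 20587 ≈ 1.104 mm/year.
Specimen B: 51169.1 mm / 1.104 mm per year = 46348.82 years ≈ 46349 annual layers.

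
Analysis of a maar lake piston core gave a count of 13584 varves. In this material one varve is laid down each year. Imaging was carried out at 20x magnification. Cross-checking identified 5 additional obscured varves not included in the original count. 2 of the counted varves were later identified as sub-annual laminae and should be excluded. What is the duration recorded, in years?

13587 years

After corrections the count is 13584 − 2 + 5 = 13587 varves.
One varve per year makes the duration 13587 years.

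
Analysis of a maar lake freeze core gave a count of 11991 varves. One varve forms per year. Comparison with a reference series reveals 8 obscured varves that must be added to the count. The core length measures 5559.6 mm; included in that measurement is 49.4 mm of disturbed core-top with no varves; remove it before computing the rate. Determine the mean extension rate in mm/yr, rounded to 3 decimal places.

0.459 mm/yr

True varve count = 11991 + 8 = 11999.
The growth record spans 5559.6 − 49.4 = 5510.2 mm.
5510.2 mm over 11999 years gives 5510.2 / 11999 ≈ 0.459 mm/yr.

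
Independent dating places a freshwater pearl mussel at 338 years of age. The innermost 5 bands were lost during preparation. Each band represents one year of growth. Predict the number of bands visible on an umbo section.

333 bands

At one band per year, 338 years correspond to 338 bands.
338 − 5 missed = 333 bands expected in the prepared section.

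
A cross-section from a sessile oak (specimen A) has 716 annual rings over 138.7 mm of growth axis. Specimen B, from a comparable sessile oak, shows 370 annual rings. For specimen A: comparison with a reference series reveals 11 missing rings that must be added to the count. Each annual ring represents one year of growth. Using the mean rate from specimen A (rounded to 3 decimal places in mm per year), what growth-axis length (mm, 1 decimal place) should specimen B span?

Specimen A: correcting the raw count gives 716 + 11 = 727 true annual rings.
A: Extension rate ≈ 138.7 / 727 = 0.191 mm per year.
For B, 0.191 mm/year × 370 years = 70.7 mm.

70.7 mm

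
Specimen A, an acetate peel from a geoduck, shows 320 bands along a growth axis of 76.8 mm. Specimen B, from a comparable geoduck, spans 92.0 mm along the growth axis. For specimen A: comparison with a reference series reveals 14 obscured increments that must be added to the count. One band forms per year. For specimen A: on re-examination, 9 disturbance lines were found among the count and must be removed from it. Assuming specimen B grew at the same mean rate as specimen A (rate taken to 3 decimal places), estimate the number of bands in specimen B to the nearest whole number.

390 bands

Specimen A: true band count = 320 − 9 + 14 = 325.
A: Mean rate = 76.8 mm / 325 years ≈ 0.236 mm per year.
B spans 92.0 / 0.236 = 389.83 years ≈ 390 bands.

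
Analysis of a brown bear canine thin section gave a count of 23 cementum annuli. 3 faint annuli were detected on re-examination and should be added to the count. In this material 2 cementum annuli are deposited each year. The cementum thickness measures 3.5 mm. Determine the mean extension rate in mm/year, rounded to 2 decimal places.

Adjusted count: 23 + 3 = 26 cementum annuli.
Dividing by 2 cementum annuli per year: 26 / 2 = 13 years.
3.5 mm over 13 years gives 3.5 / 13 ≈ 0.27 mm/year.

0.27 mm/year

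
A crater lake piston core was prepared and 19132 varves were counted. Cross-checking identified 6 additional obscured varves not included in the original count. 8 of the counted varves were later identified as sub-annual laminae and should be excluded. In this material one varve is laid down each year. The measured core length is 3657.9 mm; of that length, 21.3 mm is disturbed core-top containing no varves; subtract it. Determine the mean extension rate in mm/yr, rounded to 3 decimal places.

After corrections the count is 19132 − 8 + 6 = 19130 varves.
The growth record spans 3657.9 − 21.3 = 3636.6 mm.
Extension rate ≈ 3636.6 / 19130 = 0.190 mm/yr.

0.190 mm/yr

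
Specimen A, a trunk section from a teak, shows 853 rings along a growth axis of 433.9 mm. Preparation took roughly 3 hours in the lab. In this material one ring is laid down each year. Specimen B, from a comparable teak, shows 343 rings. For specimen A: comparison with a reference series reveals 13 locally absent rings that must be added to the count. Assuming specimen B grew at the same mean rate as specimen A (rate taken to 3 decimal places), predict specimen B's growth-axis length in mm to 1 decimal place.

171.8 mm

Specimen A: after corrections the count is 853 + 13 = 866 rings.
A: Mean rate = 433.9 mm / 866 years ≈ 0.501 mm/yr.
Length of B = 0.501 × 343 = 171.8 mm.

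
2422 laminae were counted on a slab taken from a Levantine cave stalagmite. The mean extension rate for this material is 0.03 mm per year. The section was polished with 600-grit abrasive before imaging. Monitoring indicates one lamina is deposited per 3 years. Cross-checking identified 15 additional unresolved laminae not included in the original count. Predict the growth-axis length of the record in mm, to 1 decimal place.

219.3 mm

Adjusted count: 2422 + 15 = 2437 laminae.
2437 laminae at 3 years each span 2437 × 3 = 7311 years.
Predicted length = 0.03 mm/year × 7311 years = 219.3 mm.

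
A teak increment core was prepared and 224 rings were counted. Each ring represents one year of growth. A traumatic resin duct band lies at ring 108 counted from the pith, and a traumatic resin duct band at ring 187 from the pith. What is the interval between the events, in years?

187 − 108 = 79 rings lie between the two events.
At one ring per year, 79 years elapsed between them.

79 yr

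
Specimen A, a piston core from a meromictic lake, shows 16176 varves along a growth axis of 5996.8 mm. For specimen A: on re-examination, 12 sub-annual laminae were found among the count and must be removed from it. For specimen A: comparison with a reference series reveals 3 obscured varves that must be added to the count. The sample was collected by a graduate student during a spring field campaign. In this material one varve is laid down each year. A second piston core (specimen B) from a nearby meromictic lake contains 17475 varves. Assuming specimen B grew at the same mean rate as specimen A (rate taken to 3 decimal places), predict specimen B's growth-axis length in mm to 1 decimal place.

Specimen A: after corrections the count is 16176 − 12 + 3 = 16167 varves.
A: Mean rate = 5996.8 mm / 16167 years ≈ 0.371 mm/yr.
For B, 0.371 mm/year × 17475 years = 6483.2 mm.

6483.2 mm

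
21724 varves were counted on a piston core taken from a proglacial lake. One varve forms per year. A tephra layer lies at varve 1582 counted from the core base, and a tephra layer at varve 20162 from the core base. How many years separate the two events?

20162 − 1582 = 18580 varves lie between the two events.
One varve per year makes the interval 18580 years.

18580 years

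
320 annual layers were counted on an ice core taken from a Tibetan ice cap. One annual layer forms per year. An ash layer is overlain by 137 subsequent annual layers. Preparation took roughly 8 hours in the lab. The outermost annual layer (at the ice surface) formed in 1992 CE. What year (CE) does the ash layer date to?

137 annual layers post-date the ash layer.
1992 − 137 = 1855 CE.

1855 CE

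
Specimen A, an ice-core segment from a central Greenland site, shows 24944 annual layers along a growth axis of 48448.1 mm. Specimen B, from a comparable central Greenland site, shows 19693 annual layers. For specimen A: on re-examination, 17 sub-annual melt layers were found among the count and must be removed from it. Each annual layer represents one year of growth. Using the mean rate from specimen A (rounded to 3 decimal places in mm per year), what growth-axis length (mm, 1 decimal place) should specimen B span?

38283.2 mm

Specimen A: adjusted count: 24944 − 17 = 24927 annual layers.
A: Extension rate ≈ 48448.1 / 24927 = 1.944 mm/year.
B's length ≈ 1.944 × 19693 = 38283.2 mm.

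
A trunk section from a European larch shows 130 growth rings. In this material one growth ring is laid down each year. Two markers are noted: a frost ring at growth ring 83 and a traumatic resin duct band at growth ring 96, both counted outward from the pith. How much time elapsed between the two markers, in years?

96 − 83 = 13 growth rings lie between the two events.
That is 13 years at one growth ring per year.

13 yr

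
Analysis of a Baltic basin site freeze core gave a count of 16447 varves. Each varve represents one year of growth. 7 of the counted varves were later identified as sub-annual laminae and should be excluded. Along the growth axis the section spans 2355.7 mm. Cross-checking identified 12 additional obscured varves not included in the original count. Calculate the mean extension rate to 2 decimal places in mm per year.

Adjusted count: 16447 − 7 + 12 = 16452 varves.
2355.7 mm over 16452 years gives 2355.7 / 16452 ≈ 0.14 mm per year.

0.14 mm per year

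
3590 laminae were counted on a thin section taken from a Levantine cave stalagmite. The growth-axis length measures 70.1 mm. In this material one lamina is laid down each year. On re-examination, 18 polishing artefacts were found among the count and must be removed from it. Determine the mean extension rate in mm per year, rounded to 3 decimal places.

Correcting the raw count gives 3590 − 18 = 3572 true laminae.
Extension rate ≈ 70.1 / 3572 = 0.020 mm per year.

0.020 mm per year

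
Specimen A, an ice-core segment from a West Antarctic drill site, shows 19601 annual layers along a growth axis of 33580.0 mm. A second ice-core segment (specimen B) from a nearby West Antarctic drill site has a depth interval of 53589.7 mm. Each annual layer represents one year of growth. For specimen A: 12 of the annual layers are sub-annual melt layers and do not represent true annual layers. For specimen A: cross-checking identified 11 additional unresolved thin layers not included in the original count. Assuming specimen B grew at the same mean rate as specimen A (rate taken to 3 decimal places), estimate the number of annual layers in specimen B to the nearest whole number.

31284 annual layers

Specimen A: correcting the raw count gives 19601 − 12 + 11 = 19600 true annual layers.
A: 33580.0 mm over 19600 years gives 33580.0 / 19600 ≈ 1.713 mm/yr.
B spans 53589.7 / 1.713 = 31284.12 years ≈ 31284 annual layers.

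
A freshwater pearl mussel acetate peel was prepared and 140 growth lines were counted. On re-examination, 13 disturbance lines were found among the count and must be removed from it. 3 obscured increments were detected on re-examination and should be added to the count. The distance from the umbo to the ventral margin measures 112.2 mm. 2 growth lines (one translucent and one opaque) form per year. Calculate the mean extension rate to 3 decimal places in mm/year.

True growth line count = 140 − 13 + 3 = 130.
Dividing by 2 growth lines per year: 130 / 2 = 65 years.
112.2 mm over 65 years gives 112.2 / 65 ≈ 1.726 mm/year.

1.726 mm/year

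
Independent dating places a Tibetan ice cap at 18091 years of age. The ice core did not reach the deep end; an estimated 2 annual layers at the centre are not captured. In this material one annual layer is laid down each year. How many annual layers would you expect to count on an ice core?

At one annual layer per year, 18091 years correspond to 18091 annual layers.
Subtracting the 2 annual layers not captured gives 18091 − 2 = 18089 annual layers in the record.

18089 annual layers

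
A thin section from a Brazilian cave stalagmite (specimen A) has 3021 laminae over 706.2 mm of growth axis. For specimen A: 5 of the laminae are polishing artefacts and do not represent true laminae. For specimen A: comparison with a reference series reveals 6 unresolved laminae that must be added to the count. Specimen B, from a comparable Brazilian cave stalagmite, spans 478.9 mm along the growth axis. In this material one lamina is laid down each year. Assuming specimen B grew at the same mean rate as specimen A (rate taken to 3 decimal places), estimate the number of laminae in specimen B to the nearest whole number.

2047 laminae

Specimen A: after corrections the count is 3021 − 5 + 6 = 3022 laminae.
A: Mean rate = 706.2 mm / 3022 years ≈ 0.234 mm/yr.
B spans 478.9 / 0.234 = 2046.58 years ≈ 2047 laminae.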